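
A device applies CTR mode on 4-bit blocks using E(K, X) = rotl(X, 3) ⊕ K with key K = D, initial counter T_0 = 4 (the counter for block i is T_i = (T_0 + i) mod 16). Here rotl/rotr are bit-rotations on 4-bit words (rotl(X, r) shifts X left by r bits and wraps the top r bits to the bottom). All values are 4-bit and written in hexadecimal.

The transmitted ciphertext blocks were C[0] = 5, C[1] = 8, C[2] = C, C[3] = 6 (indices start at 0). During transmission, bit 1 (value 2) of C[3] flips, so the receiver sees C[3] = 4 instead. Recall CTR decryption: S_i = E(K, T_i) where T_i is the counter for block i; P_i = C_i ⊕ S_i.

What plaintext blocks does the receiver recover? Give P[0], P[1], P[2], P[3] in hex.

Only C[3] changed, to 4. In CTR, a change in C_i flips the same bit in P_i only; the keystream is unaffected. Decrypting the received ciphertext:
P[0]: T = 4, S = E(K, T) = F; 5 ⊕ F = A.
P[1]: T = 5, S = E(K, T) = 7; 8 ⊕ 7 = F.
P[2]: T = 6, S = E(K, T) = E; C ⊕ E = 2.
P[3]: T = 7, S = E(K, T) = 6; 4 ⊕ 6 = 2.
Blocks that differ from the original plaintext: P[3].

P[0] = A, P[1] = F, P[2] = 2, P[3] = 2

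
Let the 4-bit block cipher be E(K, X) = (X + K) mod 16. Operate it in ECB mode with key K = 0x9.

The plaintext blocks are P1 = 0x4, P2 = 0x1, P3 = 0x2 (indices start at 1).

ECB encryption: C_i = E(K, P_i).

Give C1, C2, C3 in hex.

C1 = 0xD, C2 = 0xA, C3 = 0xB

C1: E(K, 0x4) = 0xD.
C2: E(K, 0x1) = 0xA.
C3: E(K, 0x2) = 0xB.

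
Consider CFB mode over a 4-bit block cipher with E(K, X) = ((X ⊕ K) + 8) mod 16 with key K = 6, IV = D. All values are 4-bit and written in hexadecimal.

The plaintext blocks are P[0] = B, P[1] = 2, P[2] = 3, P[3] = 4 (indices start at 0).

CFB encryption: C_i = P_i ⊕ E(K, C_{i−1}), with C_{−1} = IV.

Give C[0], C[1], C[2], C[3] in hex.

C[0] = 8, C[1] = 4, C[2] = 9, C[3] = 3

C[0]: E(K, D) = 3; B ⊕ 3 = 8.
C[1]: E(K, 8) = 6; 2 ⊕ 6 = 4.
C[2]: E(K, 4) = A; 3 ⊕ A = 9.
C[3]: E(K, 9) = 7; 4 ⊕ 7 = 3.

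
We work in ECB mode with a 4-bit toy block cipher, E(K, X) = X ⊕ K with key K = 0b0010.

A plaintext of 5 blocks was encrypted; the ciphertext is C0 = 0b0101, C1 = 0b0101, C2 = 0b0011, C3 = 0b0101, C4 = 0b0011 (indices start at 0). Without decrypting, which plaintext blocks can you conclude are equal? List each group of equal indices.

ECB encrypts each block independently with the same key, so equal ciphertext blocks imply equal plaintext blocks.
C0 = C1 = C3 = 0b0101, so P0 = P1 = P3.
C2 = C4 = 0b0011, so P2 = P4.

P0 = P1 = P3; P2 = P4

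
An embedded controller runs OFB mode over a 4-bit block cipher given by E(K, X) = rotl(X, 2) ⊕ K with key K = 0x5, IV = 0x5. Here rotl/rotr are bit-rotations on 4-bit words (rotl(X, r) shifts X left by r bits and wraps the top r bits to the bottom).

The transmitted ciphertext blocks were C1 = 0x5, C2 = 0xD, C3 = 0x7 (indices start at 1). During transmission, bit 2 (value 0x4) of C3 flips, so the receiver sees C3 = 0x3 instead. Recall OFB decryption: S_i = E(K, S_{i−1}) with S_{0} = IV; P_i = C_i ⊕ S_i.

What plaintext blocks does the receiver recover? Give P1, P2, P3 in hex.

Only C3 changed, to 0x3. In OFB, a change in C_i flips the same bit in P_i only; the keystream is unaffected. Decrypting the received ciphertext:
P1: S = E(K, 0x5) = 0x0; 0x5 ⊕ 0x0 = 0x5.
P2: S = E(K, 0x0) = 0x5; 0xD ⊕ 0x5 = 0x8.
P3: S = E(K, 0x5) = 0x0; 0x3 ⊕ 0x0 = 0x3.
Blocks that differ from the original plaintext: P3.

P1 = 0x5, P2 = 0x8, P3 = 0x3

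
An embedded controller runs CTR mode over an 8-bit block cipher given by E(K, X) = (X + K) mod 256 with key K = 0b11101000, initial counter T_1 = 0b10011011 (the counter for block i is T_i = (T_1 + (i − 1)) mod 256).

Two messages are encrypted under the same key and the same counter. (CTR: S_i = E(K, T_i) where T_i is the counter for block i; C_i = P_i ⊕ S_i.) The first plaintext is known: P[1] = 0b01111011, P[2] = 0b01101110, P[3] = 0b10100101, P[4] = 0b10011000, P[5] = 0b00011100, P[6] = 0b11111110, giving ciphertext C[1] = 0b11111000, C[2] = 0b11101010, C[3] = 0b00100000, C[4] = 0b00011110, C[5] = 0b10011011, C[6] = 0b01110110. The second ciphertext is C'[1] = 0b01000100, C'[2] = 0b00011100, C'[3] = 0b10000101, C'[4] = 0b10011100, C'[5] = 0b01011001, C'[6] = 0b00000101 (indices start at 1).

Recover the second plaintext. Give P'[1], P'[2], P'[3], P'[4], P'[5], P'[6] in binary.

In CTR with a reused counter, both messages share the same keystream S_i, so C_i ⊕ C'_i = P_i ⊕ P'_i and thus P'_i = P_i ⊕ C_i ⊕ C'_i.
P'[1]: 0b01111011 ⊕ 0b11111000 ⊕ 0b01000100 = 0b11000111.
P'[2]: 0b01101110 ⊕ 0b11101010 ⊕ 0b00011100 = 0b10011000.
P'[3]: 0b10100101 ⊕ 0b00100000 ⊕ 0b10000101 = 0b00000000.
P'[4]: 0b10011000 ⊕ 0b00011110 ⊕ 0b10011100 = 0b00011010.
P'[5]: 0b00011100 ⊕ 0b10011011 ⊕ 0b01011001 = 0b11011110.
P'[6]: 0b11111110 ⊕ 0b01110110 ⊕ 0b00000101 = 0b10001101.

P'[1] = 0b11000111, P'[2] = 0b10011000, P'[3] = 0b00000000, P'[4] = 0b00011010, P'[5] = 0b11011110, P'[6] = 0b10001101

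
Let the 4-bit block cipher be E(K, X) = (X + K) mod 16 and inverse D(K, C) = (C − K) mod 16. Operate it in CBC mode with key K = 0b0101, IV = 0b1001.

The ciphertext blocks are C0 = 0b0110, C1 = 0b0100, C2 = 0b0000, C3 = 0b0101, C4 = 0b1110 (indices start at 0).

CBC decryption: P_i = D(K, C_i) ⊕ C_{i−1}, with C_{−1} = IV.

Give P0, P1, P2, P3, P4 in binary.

P0: D(K, 0b0110) = 0b0001; 0b0001 ⊕ 0b1001 = 0b1000.
P1: D(K, 0b0100) = 0b1111; 0b1111 ⊕ 0b0110 = 0b1001.
P2: D(K, 0b0000) = 0b1011; 0b1011 ⊕ 0b0100 = 0b1111.
P3: D(K, 0b0101) = 0b0000; 0b0000 ⊕ 0b0000 = 0b0000.
P4: D(K, 0b1110) = 0b1001; 0b1001 ⊕ 0b0101 = 0b1100.

P0 = 0b1000, P1 = 0b1001, P2 = 0b1111, P3 = 0b0000, P4 = 0b1100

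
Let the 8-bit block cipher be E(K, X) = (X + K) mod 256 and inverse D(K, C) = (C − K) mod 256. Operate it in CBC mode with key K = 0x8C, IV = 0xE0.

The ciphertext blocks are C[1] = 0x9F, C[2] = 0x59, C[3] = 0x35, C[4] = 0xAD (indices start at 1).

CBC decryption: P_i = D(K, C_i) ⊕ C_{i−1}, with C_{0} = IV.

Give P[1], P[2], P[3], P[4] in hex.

P[1] = 0xF3, P[2] = 0x52, P[3] = 0xF0, P[4] = 0x14

P[1]: D(K, 0x9F) = 0x13; 0x13 ⊕ 0xE0 = 0xF3.
P[2]: D(K, 0x59) = 0xCD; 0xCD ⊕ 0x9F = 0x52.
P[3]: D(K, 0x35) = 0xA9; 0xA9 ⊕ 0x59 = 0xF0.
P[4]: D(K, 0xAD) = 0x21; 0x21 ⊕ 0x35 = 0x14.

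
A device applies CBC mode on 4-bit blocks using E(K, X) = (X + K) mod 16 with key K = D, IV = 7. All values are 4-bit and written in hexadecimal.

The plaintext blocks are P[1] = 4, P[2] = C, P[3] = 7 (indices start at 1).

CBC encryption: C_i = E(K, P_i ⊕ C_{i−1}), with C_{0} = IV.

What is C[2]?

C[1]: P[1] ⊕ 7 = 3; E(K, 3) = 0.
C[2]: P[2] ⊕ 0 = C; E(K, C) = 9.

C[2] = 9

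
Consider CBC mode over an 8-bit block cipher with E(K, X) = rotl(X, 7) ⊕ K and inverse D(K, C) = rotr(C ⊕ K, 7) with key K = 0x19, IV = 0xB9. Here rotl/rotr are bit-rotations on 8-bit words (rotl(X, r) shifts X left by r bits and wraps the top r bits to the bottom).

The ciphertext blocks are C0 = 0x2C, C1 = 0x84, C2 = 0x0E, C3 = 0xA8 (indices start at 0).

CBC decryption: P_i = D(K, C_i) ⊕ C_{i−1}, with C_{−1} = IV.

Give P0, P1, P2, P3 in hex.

P0 = 0xD3, P1 = 0x17, P2 = 0xAA, P3 = 0x6D

P0: D(K, 0x2C) = 0x6A; 0x6A ⊕ 0xB9 = 0xD3.
P1: D(K, 0x84) = 0x3B; 0x3B ⊕ 0x2C = 0x17.
P2: D(K, 0x0E) = 0x2E; 0x2E ⊕ 0x84 = 0xAA.
P3: D(K, 0xA8) = 0x63; 0x63 ⊕ 0x0E = 0x6D.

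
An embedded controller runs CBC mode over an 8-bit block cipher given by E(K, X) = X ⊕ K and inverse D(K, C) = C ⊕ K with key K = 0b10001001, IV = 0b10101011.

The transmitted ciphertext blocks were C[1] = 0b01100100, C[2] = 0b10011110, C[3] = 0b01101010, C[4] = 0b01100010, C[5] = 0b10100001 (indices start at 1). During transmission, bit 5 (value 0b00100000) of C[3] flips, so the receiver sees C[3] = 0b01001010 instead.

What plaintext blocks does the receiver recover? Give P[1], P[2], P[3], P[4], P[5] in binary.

CBC decryption: P_i = D(K, C_i) ⊕ C_{i−1}, with C_{0} = IV.
Only C[3] changed, to 0b01001010. In CBC, a change in C_i garbles P_i and flips the same bit in P_{i+1}. Decrypting the received ciphertext:
P[1]: D(K, 0b01100100) = 0b11101101; 0b11101101 ⊕ 0b10101011 = 0b01000110.
P[2]: D(K, 0b10011110) = 0b00010111; 0b00010111 ⊕ 0b01100100 = 0b01110011.
P[3]: D(K, 0b01001010) = 0b11000011; 0b11000011 ⊕ 0b10011110 = 0b01011101.
P[4]: D(K, 0b01100010) = 0b11101011; 0b11101011 ⊕ 0b01001010 = 0b10100001.
P[5]: D(K, 0b10100001) = 0b00101000; 0b00101000 ⊕ 0b01100010 = 0b01001010.
Blocks that differ from the original plaintext: P[3], P[4].

P[1] = 0b01000110, P[2] = 0b01110011, P[3] = 0b01011101, P[4] = 0b10100001, P[5] = 0b01001010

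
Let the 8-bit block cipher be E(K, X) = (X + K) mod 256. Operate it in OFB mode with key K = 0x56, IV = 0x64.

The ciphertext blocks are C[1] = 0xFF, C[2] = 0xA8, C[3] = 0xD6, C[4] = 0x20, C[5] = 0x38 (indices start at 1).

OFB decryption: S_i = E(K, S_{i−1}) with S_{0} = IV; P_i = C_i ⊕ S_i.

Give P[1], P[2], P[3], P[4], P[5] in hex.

P[1]: S = E(K, 0x64) = 0xBA; 0xFF ⊕ 0xBA = 0x45.
P[2]: S = E(K, 0xBA) = 0x10; 0xA8 ⊕ 0x10 = 0xB8.
P[3]: S = E(K, 0x10) = 0x66; 0xD6 ⊕ 0x66 = 0xB0.
P[4]: S = E(K, 0x66) = 0xBC; 0x20 ⊕ 0xBC = 0x9C.
P[5]: S = E(K, 0xBC) = 0x12; 0x38 ⊕ 0x12 = 0x2A.

P[1] = 0x45, P[2] = 0xB8, P[3] = 0xB0, P[4] = 0x9C, P[5] = 0x2A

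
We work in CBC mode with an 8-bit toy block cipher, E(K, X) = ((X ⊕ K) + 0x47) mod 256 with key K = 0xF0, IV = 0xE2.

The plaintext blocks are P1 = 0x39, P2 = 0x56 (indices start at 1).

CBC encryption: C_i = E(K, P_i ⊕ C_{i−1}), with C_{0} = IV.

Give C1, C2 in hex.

C1 = 0x72, C2 = 0x1B

C1: P1 ⊕ 0xE2 = 0xDB; E(K, 0xDB) = 0x72.
C2: P2 ⊕ 0x72 = 0x24; E(K, 0x24) = 0x1B.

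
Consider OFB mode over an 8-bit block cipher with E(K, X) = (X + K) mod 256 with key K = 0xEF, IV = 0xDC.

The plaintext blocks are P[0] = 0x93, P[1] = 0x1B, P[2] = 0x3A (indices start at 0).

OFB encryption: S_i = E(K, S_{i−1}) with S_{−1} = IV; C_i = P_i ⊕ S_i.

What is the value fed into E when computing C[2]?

C[0]: S = E(K, 0xDC) = 0xCB; 0x93 ⊕ 0xCB = 0x58.
C[1]: S = E(K, 0xCB) = 0xBA; 0x1B ⊕ 0xBA = 0xA1.
C[2]: S = E(K, 0xBA) = 0xA9; 0x3A ⊕ 0xA9 = 0x93.
So the input to E for block [2] is 0xBA.

0xBA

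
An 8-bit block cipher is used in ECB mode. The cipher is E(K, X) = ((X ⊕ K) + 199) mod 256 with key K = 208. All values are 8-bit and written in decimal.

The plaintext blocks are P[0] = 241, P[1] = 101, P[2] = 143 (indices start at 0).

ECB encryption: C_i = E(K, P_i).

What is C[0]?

C[0] = 232

C[0]: E(K, 241) = 232.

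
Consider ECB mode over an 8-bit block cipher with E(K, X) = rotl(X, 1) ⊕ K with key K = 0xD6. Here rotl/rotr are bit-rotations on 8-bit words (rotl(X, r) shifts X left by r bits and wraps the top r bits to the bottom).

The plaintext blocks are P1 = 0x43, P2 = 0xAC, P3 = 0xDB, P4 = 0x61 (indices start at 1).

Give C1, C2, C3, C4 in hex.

C1 = 0x50, C2 = 0x8F, C3 = 0x61, C4 = 0x14

ECB encryption: C_i = E(K, P_i).
C1: E(K, 0x43) = 0x50.
C2: E(K, 0xAC) = 0x8F.
C3: E(K, 0xDB) = 0x61.
C4: E(K, 0x61) = 0x14.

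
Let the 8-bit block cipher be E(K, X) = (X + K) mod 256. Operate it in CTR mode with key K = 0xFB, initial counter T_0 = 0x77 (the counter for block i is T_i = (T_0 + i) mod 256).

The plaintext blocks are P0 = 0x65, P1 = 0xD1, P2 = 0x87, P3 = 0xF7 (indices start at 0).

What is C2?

C2 = 0xF3

CTR encryption: S_i = E(K, T_i) where T_i is the counter for block i; C_i = P_i ⊕ S_i.
C0: T = 0x77, S = E(K, T) = 0x72; 0x65 ⊕ 0x72 = 0x17.
C1: T = 0x78, S = E(K, T) = 0x73; 0xD1 ⊕ 0x73 = 0xA2.
C2: T = 0x79, S = E(K, T) = 0x74; 0x87 ⊕ 0x74 = 0xF3.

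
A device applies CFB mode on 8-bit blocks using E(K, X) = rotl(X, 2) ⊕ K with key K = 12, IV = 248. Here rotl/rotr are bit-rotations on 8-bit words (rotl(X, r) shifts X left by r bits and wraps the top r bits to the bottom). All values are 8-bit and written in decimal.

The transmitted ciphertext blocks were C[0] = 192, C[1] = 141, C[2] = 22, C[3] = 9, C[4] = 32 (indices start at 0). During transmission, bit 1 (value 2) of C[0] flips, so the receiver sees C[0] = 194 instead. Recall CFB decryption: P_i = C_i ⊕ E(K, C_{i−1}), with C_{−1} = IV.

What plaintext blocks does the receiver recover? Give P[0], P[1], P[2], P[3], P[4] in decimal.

P[0] = 45, P[1] = 138, P[2] = 44, P[3] = 93, P[4] = 8

Only C[0] changed, to 194. In CFB, a change in C_i flips the same bit in P_i and garbles P_{i+1}. Decrypting the received ciphertext:
P[0]: E(K, 248) = 239; 194 ⊕ 239 = 45.
P[1]: E(K, 194) = 7; 141 ⊕ 7 = 138.
P[2]: E(K, 141) = 58; 22 ⊕ 58 = 44.
P[3]: E(K, 22) = 84; 9 ⊕ 84 = 93.
P[4]: E(K, 9) = 40; 32 ⊕ 40 = 8.
Blocks that differ from the original plaintext: P[0], P[1].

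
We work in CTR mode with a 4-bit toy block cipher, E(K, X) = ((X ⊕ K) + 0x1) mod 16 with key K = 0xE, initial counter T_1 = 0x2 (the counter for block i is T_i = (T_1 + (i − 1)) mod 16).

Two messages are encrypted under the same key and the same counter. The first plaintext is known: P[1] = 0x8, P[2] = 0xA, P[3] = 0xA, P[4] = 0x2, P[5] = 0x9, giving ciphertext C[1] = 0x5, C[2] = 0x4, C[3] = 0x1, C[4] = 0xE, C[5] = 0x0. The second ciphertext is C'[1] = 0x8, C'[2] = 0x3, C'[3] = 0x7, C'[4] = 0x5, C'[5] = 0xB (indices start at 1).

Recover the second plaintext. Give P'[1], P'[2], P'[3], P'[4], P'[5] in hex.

In CTR with a reused counter, both messages share the same keystream S_i, so C_i ⊕ C'_i = P_i ⊕ P'_i and thus P'_i = P_i ⊕ C_i ⊕ C'_i.
P'[1]: 0x8 ⊕ 0x5 ⊕ 0x8 = 0x5.
P'[2]: 0xA ⊕ 0x4 ⊕ 0x3 = 0xD.
P'[3]: 0xA ⊕ 0x1 ⊕ 0x7 = 0xC.
P'[4]: 0x2 ⊕ 0xE ⊕ 0x5 = 0x9.
P'[5]: 0x9 ⊕ 0x0 ⊕ 0xB = 0x2.

P'[1] = 0x5, P'[2] = 0xD, P'[3] = 0xC, P'[4] = 0x9, P'[5] = 0x2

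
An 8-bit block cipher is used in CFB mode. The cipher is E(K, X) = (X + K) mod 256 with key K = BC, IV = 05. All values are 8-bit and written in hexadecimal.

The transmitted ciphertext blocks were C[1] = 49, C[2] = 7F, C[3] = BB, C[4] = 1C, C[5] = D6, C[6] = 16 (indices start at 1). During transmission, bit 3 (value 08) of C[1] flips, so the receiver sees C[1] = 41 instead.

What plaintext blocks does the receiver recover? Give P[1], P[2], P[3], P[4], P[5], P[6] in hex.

CFB decryption: P_i = C_i ⊕ E(K, C_{i−1}), with C_{0} = IV.
Only C[1] changed, to 41. In CFB, a change in C_i flips the same bit in P_i and garbles P_{i+1}. Decrypting the received ciphertext:
P[1]: E(K, 05) = C1; 41 ⊕ C1 = 80.
P[2]: E(K, 41) = FD; 7F ⊕ FD = 82.
P[3]: E(K, 7F) = 3B; BB ⊕ 3B = 80.
P[4]: E(K, BB) = 77; 1C ⊕ 77 = 6B.
P[5]: E(K, 1C) = D8; D6 ⊕ D8 = 0E.
P[6]: E(K, D6) = 92; 16 ⊕ 92 = 84.
Blocks that differ from the original plaintext: P[1], P[2].

P[1] = 80, P[2] = 82, P[3] = 80, P[4] = 6B, P[5] = 0E, P[6] = 84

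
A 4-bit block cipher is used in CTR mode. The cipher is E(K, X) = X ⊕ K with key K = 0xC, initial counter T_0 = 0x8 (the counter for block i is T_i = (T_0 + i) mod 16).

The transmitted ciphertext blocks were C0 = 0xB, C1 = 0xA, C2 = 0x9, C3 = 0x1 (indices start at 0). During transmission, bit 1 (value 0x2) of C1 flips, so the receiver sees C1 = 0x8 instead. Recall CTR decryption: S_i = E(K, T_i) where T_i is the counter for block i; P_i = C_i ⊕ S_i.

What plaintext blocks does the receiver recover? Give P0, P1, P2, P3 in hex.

Only C1 changed, to 0x8. In CTR, a change in C_i flips the same bit in P_i only; the keystream is unaffected. Decrypting the received ciphertext:
P0: T = 0x8, S = E(K, T) = 0x4; 0xB ⊕ 0x4 = 0xF.
P1: T = 0x9, S = E(K, T) = 0x5; 0x8 ⊕ 0x5 = 0xD.
P2: T = 0xA, S = E(K, T) = 0x6; 0x9 ⊕ 0x6 = 0xF.
P3: T = 0xB, S = E(K, T) = 0x7; 0x1 ⊕ 0x7 = 0x6.
Blocks that differ from the original plaintext: P1.

P0 = 0xF, P1 = 0xD, P2 = 0xF, P3 = 0x6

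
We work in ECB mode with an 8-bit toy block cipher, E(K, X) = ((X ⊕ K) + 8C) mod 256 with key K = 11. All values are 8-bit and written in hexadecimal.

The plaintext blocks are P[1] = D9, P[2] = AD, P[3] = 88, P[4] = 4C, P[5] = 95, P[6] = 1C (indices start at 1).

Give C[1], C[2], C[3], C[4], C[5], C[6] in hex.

ECB encryption: C_i = E(K, P_i).
C[1]: E(K, D9) = 54.
C[2]: E(K, AD) = 48.
C[3]: E(K, 88) = 25.
C[4]: E(K, 4C) = E9.
C[5]: E(K, 95) = 10.
C[6]: E(K, 1C) = 99.

C[1] = 54, C[2] = 48, C[3] = 25, C[4] = E9, C[5] = 10, C[6] = 99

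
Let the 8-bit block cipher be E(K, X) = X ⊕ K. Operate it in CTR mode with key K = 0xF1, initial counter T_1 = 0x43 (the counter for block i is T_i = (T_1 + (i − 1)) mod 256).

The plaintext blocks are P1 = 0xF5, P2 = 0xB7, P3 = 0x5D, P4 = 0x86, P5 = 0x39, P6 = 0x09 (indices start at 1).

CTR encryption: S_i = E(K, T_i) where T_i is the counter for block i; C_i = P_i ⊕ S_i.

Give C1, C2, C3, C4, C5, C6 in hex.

C1: T = 0x43, S = E(K, T) = 0xB2; 0xF5 ⊕ 0xB2 = 0x47.
C2: T = 0x44, S = E(K, T) = 0xB5; 0xB7 ⊕ 0xB5 = 0x02.
C3: T = 0x45, S = E(K, T) = 0xB4; 0x5D ⊕ 0xB4 = 0xE9.
C4: T = 0x46, S = E(K, T) = 0xB7; 0x86 ⊕ 0xB7 = 0x31.
C5: T = 0x47, S = E(K, T) = 0xB6; 0x39 ⊕ 0xB6 = 0x8F.
C6: T = 0x48, S = E(K, T) = 0xB9; 0x09 ⊕ 0xB9 = 0xB0.

C1 = 0x47, C2 = 0x02, C3 = 0xE9, C4 = 0x31, C5 = 0x8F, C6 = 0xB0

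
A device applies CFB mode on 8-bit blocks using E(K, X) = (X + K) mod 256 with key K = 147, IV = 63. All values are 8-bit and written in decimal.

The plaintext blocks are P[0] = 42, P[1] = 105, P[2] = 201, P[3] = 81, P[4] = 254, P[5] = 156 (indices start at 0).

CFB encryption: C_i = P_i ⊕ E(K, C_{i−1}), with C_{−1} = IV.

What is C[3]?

C[3] = 30

C[0]: E(K, 63) = 210; 42 ⊕ 210 = 248.
C[1]: E(K, 248) = 139; 105 ⊕ 139 = 226.
C[2]: E(K, 226) = 117; 201 ⊕ 117 = 188.
C[3]: E(K, 188) = 79; 81 ⊕ 79 = 30.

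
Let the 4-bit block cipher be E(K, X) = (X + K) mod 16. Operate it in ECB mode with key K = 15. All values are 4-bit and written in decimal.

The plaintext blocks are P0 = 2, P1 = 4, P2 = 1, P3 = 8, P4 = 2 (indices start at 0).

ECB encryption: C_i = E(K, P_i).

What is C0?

C0 = 1

C0: E(K, 2) = 1.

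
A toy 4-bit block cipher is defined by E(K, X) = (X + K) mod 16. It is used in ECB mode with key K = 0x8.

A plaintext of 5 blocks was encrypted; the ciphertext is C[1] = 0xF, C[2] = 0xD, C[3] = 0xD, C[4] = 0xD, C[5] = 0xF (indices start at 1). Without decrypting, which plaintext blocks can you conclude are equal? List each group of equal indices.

ECB encrypts each block independently with the same key, so equal ciphertext blocks imply equal plaintext blocks.
C[1] = C[5] = 0xF, so P[1] = P[5].
C[2] = C[3] = C[4] = 0xD, so P[2] = P[3] = P[4].

P[1] = P[5]; P[2] = P[3] = P[4]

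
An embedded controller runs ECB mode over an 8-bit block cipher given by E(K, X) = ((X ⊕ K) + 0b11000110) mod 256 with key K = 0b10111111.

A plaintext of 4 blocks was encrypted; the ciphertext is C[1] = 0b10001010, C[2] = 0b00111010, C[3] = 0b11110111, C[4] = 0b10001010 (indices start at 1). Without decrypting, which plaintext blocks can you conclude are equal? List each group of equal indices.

ECB encrypts each block independently with the same key, so equal ciphertext blocks imply equal plaintext blocks.
C[1] = C[4] = 0b10001010, so P[1] = P[4].

P[1] = P[4]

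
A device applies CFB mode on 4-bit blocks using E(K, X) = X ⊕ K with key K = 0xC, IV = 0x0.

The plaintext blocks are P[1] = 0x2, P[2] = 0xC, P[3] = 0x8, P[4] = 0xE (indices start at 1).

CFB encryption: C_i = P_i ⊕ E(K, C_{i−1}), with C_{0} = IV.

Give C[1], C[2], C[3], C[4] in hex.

C[1]: E(K, 0x0) = 0xC; 0x2 ⊕ 0xC = 0xE.
C[2]: E(K, 0xE) = 0x2; 0xC ⊕ 0x2 = 0xE.
C[3]: E(K, 0xE) = 0x2; 0x8 ⊕ 0x2 = 0xA.
C[4]: E(K, 0xA) = 0x6; 0xE ⊕ 0x6 = 0x8.

C[1] = 0xE, C[2] = 0xE, C[3] = 0xA, C[4] = 0x8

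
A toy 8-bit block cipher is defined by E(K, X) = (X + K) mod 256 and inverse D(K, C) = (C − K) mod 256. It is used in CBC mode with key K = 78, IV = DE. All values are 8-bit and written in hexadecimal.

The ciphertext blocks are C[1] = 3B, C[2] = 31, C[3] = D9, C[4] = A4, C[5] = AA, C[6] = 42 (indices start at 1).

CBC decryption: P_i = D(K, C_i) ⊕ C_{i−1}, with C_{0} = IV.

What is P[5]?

P[5] = 96

P[5]: D(K, AA) = 32; 32 ⊕ A4 = 96.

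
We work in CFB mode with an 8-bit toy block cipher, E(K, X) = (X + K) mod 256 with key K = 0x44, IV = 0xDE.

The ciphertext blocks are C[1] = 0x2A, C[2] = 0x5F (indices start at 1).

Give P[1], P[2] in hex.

P[1] = 0x08, P[2] = 0x31

CFB decryption: P_i = C_i ⊕ E(K, C_{i−1}), with C_{0} = IV.
P[1]: E(K, 0xDE) = 0x22; 0x2A ⊕ 0x22 = 0x08.
P[2]: E(K, 0x2A) = 0x6E; 0x5F ⊕ 0x6E = 0x31.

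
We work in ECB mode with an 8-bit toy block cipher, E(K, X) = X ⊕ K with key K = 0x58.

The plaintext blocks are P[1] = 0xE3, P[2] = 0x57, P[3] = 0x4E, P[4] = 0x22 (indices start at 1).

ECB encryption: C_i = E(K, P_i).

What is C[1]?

C[1] = 0xBB

C[1]: E(K, 0xE3) = 0xBB.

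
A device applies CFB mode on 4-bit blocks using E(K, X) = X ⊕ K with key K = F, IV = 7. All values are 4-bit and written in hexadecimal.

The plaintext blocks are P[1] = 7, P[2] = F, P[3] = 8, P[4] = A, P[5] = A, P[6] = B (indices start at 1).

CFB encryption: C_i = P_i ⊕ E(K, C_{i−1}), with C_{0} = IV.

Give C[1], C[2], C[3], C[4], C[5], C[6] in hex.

C[1]: E(K, 7) = 8; 7 ⊕ 8 = F.
C[2]: E(K, F) = 0; F ⊕ 0 = F.
C[3]: E(K, F) = 0; 8 ⊕ 0 = 8.
C[4]: E(K, 8) = 7; A ⊕ 7 = D.
C[5]: E(K, D) = 2; A ⊕ 2 = 8.
C[6]: E(K, 8) = 7; B ⊕ 7 = C.

C[1] = F, C[2] = F, C[3] = 8, C[4] = D, C[5] = 8, C[6] = C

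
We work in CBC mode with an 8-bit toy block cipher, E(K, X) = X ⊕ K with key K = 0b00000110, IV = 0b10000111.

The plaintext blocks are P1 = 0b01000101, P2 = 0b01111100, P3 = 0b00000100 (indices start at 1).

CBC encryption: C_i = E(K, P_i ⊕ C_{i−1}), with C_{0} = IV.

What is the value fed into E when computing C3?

0b10111010

C1: P1 ⊕ 0b10000111 = 0b11000010; E(K, 0b11000010) = 0b11000100.
C2: P2 ⊕ 0b11000100 = 0b10111000; E(K, 0b10111000) = 0b10111110.
C3: P3 ⊕ 0b10111110 = 0b10111010; E(K, 0b10111010) = 0b10111100.
So the input to E for block 3 is 0b10111010.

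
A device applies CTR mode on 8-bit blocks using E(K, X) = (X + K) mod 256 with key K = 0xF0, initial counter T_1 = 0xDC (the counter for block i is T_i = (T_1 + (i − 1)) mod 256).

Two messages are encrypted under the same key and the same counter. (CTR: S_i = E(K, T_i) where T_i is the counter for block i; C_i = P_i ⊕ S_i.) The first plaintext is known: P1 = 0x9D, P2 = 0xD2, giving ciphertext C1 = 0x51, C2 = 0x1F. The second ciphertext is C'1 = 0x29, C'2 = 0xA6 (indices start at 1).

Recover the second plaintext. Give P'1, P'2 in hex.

In CTR with a reused counter, both messages share the same keystream S_i, so C_i ⊕ C'_i = P_i ⊕ P'_i and thus P'_i = P_i ⊕ C_i ⊕ C'_i.
P'1: 0x9D ⊕ 0x51 ⊕ 0x29 = 0xE5.
P'2: 0xD2 ⊕ 0x1F ⊕ 0xA6 = 0x6B.

P'1 = 0xE5, P'2 = 0x6B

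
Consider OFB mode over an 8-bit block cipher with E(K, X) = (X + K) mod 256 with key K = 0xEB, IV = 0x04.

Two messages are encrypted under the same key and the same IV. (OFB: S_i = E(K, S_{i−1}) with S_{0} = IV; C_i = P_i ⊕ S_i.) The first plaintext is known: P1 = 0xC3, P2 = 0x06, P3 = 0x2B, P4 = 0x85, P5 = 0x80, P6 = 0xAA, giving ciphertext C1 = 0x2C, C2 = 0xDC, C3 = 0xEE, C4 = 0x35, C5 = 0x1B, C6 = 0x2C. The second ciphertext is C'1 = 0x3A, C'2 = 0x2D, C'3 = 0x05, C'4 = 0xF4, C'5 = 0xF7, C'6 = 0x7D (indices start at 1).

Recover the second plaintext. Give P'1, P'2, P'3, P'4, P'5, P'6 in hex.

In OFB with a reused IV, both messages share the same keystream S_i, so C_i ⊕ C'_i = P_i ⊕ P'_i and thus P'_i = P_i ⊕ C_i ⊕ C'_i.
P'1: 0xC3 ⊕ 0x2C ⊕ 0x3A = 0xD5.
P'2: 0x06 ⊕ 0xDC ⊕ 0x2D = 0xF7.
P'3: 0x2B ⊕ 0xEE ⊕ 0x05 = 0xC0.
P'4: 0x85 ⊕ 0x35 ⊕ 0xF4 = 0x44.
P'5: 0x80 ⊕ 0x1B ⊕ 0xF7 = 0x6C.
P'6: 0xAA ⊕ 0x2C ⊕ 0x7D = 0xFB.

P'1 = 0xD5, P'2 = 0xF7, P'3 = 0xC0, P'4 = 0x44, P'5 = 0x6C, P'6 = 0xFB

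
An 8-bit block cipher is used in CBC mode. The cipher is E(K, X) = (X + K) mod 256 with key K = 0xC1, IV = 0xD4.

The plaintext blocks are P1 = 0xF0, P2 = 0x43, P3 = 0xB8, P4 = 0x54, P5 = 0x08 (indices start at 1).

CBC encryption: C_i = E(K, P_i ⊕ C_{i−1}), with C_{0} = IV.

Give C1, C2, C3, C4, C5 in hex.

C1: P1 ⊕ 0xD4 = 0x24; E(K, 0x24) = 0xE5.
C2: P2 ⊕ 0xE5 = 0xA6; E(K, 0xA6) = 0x67.
C3: P3 ⊕ 0x67 = 0xDF; E(K, 0xDF) = 0xA0.
C4: P4 ⊕ 0xA0 = 0xF4; E(K, 0xF4) = 0xB5.
C5: P5 ⊕ 0xB5 = 0xBD; E(K, 0xBD) = 0x7E.

C1 = 0xE5, C2 = 0x67, C3 = 0xA0, C4 = 0xB5, C5 = 0x7E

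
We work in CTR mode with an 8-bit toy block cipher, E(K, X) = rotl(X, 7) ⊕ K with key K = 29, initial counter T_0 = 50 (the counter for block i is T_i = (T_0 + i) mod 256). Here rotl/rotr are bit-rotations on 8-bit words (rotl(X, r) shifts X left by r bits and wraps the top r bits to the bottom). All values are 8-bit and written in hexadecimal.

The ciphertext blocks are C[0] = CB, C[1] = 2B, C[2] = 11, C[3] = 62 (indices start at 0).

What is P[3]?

CTR decryption: S_i = E(K, T_i) where T_i is the counter for block i; P_i = C_i ⊕ S_i.
P[3]: T = 53, S = E(K, T) = 80; 62 ⊕ 80 = E2.

P[3] = E2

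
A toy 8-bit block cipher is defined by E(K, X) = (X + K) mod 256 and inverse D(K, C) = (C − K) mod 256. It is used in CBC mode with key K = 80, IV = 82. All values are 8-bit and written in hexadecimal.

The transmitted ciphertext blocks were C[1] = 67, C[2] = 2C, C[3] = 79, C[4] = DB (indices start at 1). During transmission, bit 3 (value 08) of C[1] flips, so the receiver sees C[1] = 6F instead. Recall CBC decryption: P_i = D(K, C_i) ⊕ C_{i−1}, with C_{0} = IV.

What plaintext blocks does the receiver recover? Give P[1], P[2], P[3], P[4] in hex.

P[1] = 6D, P[2] = C3, P[3] = D5, P[4] = 22

Only C[1] changed, to 6F. In CBC, a change in C_i garbles P_i and flips the same bit in P_{i+1}. Decrypting the received ciphertext:
P[1]: D(K, 6F) = EF; EF ⊕ 82 = 6D.
P[2]: D(K, 2C) = AC; AC ⊕ 6F = C3.
P[3]: D(K, 79) = F9; F9 ⊕ 2C = D5.
P[4]: D(K, DB) = 5B; 5B ⊕ 79 = 22.
Blocks that differ from the original plaintext: P[1], P[2].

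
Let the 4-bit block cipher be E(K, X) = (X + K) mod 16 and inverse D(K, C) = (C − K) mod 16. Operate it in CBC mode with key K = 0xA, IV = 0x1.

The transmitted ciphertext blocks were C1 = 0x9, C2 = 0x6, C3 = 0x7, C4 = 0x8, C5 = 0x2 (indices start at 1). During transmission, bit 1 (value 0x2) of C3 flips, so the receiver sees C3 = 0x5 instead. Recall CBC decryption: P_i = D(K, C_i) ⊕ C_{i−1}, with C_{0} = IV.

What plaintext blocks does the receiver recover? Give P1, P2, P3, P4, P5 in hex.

P1 = 0xE, P2 = 0x5, P3 = 0xD, P4 = 0xB, P5 = 0x0

Only C3 changed, to 0x5. In CBC, a change in C_i garbles P_i and flips the same bit in P_{i+1}. Decrypting the received ciphertext:
P1: D(K, 0x9) = 0xF; 0xF ⊕ 0x1 = 0xE.
P2: D(K, 0x6) = 0xC; 0xC ⊕ 0x9 = 0x5.
P3: D(K, 0x5) = 0xB; 0xB ⊕ 0x6 = 0xD.
P4: D(K, 0x8) = 0xE; 0xE ⊕ 0x5 = 0xB.
P5: D(K, 0x2) = 0x8; 0x8 ⊕ 0x8 = 0x0.
Blocks that differ from the original plaintext: P3, P4.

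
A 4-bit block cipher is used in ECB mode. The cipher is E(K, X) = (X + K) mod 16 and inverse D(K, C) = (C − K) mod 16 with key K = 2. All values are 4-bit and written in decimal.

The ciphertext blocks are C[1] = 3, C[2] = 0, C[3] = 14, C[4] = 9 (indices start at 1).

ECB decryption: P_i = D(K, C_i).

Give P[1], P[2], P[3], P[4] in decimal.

P[1]: D(K, 3) = 1.
P[2]: D(K, 0) = 14.
P[3]: D(K, 14) = 12.
P[4]: D(K, 9) = 7.

P[1] = 1, P[2] = 14, P[3] = 12, P[4] = 7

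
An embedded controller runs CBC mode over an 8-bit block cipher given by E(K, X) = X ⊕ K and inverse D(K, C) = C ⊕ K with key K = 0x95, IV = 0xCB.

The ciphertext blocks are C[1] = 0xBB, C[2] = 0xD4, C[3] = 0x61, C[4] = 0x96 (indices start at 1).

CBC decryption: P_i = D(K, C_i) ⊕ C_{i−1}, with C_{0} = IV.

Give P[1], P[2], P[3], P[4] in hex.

P[1] = 0xE5, P[2] = 0xFA, P[3] = 0x20, P[4] = 0x62

P[1]: D(K, 0xBB) = 0x2E; 0x2E ⊕ 0xCB = 0xE5.
P[2]: D(K, 0xD4) = 0x41; 0x41 ⊕ 0xBB = 0xFA.
P[3]: D(K, 0x61) = 0xF4; 0xF4 ⊕ 0xD4 = 0x20.
P[4]: D(K, 0x96) = 0x03; 0x03 ⊕ 0x61 = 0x62.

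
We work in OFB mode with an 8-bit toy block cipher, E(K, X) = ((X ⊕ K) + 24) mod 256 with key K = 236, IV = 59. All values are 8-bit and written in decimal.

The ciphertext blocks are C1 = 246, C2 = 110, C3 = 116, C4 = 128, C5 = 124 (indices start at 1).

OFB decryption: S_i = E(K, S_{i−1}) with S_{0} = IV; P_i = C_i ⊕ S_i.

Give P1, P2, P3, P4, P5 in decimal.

P1 = 25, P2 = 117, P3 = 123, P4 = 123, P5 = 83

P1: S = E(K, 59) = 239; 246 ⊕ 239 = 25.
P2: S = E(K, 239) = 27; 110 ⊕ 27 = 117.
P3: S = E(K, 27) = 15; 116 ⊕ 15 = 123.
P4: S = E(K, 15) = 251; 128 ⊕ 251 = 123.
P5: S = E(K, 251) = 47; 124 ⊕ 47 = 83.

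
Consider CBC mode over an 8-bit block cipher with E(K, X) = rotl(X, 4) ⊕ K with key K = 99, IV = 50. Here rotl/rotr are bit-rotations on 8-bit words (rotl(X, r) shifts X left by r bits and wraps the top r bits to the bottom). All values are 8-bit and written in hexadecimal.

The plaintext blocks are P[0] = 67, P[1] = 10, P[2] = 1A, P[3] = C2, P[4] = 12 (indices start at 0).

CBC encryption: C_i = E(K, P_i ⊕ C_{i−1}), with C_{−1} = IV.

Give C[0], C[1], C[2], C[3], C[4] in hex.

C[0]: P[0] ⊕ 50 = 37; E(K, 37) = EA.
C[1]: P[1] ⊕ EA = FA; E(K, FA) = 36.
C[2]: P[2] ⊕ 36 = 2C; E(K, 2C) = 5B.
C[3]: P[3] ⊕ 5B = 99; E(K, 99) = 00.
C[4]: P[4] ⊕ 00 = 12; E(K, 12) = B8.

C[0] = EA, C[1] = 36, C[2] = 5B, C[3] = 00, C[4] = B8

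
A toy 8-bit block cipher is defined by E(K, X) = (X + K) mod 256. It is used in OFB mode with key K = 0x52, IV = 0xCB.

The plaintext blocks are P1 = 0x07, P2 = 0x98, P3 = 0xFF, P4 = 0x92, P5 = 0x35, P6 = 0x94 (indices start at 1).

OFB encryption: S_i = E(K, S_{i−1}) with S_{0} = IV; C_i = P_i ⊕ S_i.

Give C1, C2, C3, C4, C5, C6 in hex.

C1: S = E(K, 0xCB) = 0x1D; 0x07 ⊕ 0x1D = 0x1A.
C2: S = E(K, 0x1D) = 0x6F; 0x98 ⊕ 0x6F = 0xF7.
C3: S = E(K, 0x6F) = 0xC1; 0xFF ⊕ 0xC1 = 0x3E.
C4: S = E(K, 0xC1) = 0x13; 0x92 ⊕ 0x13 = 0x81.
C5: S = E(K, 0x13) = 0x65; 0x35 ⊕ 0x65 = 0x50.
C6: S = E(K, 0x65) = 0xB7; 0x94 ⊕ 0xB7 = 0x23.

C1 = 0x1A, C2 = 0xF7, C3 = 0x3E, C4 = 0x81, C5 = 0x50, C6 = 0x23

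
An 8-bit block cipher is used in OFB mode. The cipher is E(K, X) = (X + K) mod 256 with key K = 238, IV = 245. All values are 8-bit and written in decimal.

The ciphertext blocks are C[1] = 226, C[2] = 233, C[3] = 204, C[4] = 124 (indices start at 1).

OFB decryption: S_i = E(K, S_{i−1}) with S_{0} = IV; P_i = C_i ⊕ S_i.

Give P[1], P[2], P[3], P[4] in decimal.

P[1]: S = E(K, 245) = 227; 226 ⊕ 227 = 1.
P[2]: S = E(K, 227) = 209; 233 ⊕ 209 = 56.
P[3]: S = E(K, 209) = 191; 204 ⊕ 191 = 115.
P[4]: S = E(K, 191) = 173; 124 ⊕ 173 = 209.

P[1] = 1, P[2] = 56, P[3] = 115, P[4] = 209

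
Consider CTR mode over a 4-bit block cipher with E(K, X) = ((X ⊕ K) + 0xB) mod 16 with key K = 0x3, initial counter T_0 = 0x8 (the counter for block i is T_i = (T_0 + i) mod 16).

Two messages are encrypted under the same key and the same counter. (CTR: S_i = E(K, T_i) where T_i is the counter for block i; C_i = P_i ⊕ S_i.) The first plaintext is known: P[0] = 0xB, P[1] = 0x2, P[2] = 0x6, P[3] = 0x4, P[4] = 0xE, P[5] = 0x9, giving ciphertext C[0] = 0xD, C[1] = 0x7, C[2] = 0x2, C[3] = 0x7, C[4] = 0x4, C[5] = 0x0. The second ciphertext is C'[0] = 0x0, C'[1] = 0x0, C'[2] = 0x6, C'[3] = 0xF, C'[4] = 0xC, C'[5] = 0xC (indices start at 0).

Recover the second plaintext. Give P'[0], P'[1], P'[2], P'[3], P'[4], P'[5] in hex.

In CTR with a reused counter, both messages share the same keystream S_i, so C_i ⊕ C'_i = P_i ⊕ P'_i and thus P'_i = P_i ⊕ C_i ⊕ C'_i.
P'[0]: 0xB ⊕ 0xD ⊕ 0x0 = 0x6.
P'[1]: 0x2 ⊕ 0x7 ⊕ 0x0 = 0x5.
P'[2]: 0x6 ⊕ 0x2 ⊕ 0x6 = 0x2.
P'[3]: 0x4 ⊕ 0x7 ⊕ 0xF = 0xC.
P'[4]: 0xE ⊕ 0x4 ⊕ 0xC = 0x6.
P'[5]: 0x9 ⊕ 0x0 ⊕ 0xC = 0x5.

P'[0] = 0x6, P'[1] = 0x5, P'[2] = 0x2, P'[3] = 0xC, P'[4] = 0x6, P'[5] = 0x5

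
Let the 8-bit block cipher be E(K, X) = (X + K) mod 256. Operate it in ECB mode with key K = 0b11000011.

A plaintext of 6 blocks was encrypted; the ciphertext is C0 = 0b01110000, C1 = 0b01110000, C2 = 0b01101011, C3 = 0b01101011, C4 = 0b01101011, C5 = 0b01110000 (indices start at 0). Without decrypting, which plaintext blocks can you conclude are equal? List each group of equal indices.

ECB encrypts each block independently with the same key, so equal ciphertext blocks imply equal plaintext blocks.
C0 = C1 = C5 = 0b01110000, so P0 = P1 = P5.
C2 = C3 = C4 = 0b01101011, so P2 = P3 = P4.

P0 = P1 = P5; P2 = P3 = P4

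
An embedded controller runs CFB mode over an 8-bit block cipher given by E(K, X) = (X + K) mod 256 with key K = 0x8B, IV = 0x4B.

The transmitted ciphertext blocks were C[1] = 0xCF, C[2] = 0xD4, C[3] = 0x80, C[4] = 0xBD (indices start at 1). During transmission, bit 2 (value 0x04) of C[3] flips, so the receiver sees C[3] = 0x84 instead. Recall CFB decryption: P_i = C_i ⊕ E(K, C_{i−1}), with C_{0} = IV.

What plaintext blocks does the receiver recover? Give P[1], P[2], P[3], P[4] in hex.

Only C[3] changed, to 0x84. In CFB, a change in C_i flips the same bit in P_i and garbles P_{i+1}. Decrypting the received ciphertext:
P[1]: E(K, 0x4B) = 0xD6; 0xCF ⊕ 0xD6 = 0x19.
P[2]: E(K, 0xCF) = 0x5A; 0xD4 ⊕ 0x5A = 0x8E.
P[3]: E(K, 0xD4) = 0x5F; 0x84 ⊕ 0x5F = 0xDB.
P[4]: E(K, 0x84) = 0x0F; 0xBD ⊕ 0x0F = 0xB2.
Blocks that differ from the original plaintext: P[3], P[4].

P[1] = 0x19, P[2] = 0x8E, P[3] = 0xDB, P[4] = 0xB2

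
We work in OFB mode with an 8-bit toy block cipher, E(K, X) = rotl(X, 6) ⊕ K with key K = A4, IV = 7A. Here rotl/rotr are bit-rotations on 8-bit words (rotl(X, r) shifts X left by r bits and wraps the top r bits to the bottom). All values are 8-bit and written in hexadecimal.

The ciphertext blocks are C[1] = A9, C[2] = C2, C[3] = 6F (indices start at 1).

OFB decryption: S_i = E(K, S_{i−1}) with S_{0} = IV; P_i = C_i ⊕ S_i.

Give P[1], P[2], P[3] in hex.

P[1] = 93, P[2] = E8, P[3] = 41

P[1]: S = E(K, 7A) = 3A; A9 ⊕ 3A = 93.
P[2]: S = E(K, 3A) = 2A; C2 ⊕ 2A = E8.
P[3]: S = E(K, 2A) = 2E; 6F ⊕ 2E = 41.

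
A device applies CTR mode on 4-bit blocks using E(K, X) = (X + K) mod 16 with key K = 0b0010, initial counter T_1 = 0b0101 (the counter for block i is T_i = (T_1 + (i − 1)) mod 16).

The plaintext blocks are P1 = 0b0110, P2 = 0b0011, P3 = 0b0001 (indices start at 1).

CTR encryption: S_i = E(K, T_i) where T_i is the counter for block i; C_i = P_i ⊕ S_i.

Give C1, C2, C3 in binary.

C1 = 0b0001, C2 = 0b1011, C3 = 0b1000

C1: T = 0b0101, S = E(K, T) = 0b0111; 0b0110 ⊕ 0b0111 = 0b0001.
C2: T = 0b0110, S = E(K, T) = 0b1000; 0b0011 ⊕ 0b1000 = 0b1011.
C3: T = 0b0111, S = E(K, T) = 0b1001; 0b0001 ⊕ 0b1001 = 0b1000.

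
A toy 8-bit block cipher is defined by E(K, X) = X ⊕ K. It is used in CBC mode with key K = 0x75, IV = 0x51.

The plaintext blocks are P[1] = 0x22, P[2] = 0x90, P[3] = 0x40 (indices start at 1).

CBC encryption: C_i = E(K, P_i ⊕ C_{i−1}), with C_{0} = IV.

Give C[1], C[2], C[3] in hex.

C[1]: P[1] ⊕ 0x51 = 0x73; E(K, 0x73) = 0x06.
C[2]: P[2] ⊕ 0x06 = 0x96; E(K, 0x96) = 0xE3.
C[3]: P[3] ⊕ 0xE3 = 0xA3; E(K, 0xA3) = 0xD6.

C[1] = 0x06, C[2] = 0xE3, C[3] = 0xD6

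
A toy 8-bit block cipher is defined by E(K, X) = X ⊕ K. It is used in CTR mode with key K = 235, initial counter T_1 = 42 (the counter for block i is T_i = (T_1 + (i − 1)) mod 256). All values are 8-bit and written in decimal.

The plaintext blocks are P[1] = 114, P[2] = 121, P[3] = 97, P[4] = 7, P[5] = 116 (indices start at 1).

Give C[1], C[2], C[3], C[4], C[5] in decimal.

CTR encryption: S_i = E(K, T_i) where T_i is the counter for block i; C_i = P_i ⊕ S_i.
C[1]: T = 42, S = E(K, T) = 193; 114 ⊕ 193 = 179.
C[2]: T = 43, S = E(K, T) = 192; 121 ⊕ 192 = 185.
C[3]: T = 44, S = E(K, T) = 199; 97 ⊕ 199 = 166.
C[4]: T = 45, S = E(K, T) = 198; 7 ⊕ 198 = 193.
C[5]: T = 46, S = E(K, T) = 197; 116 ⊕ 197 = 177.

C[1] = 179, C[2] = 185, C[3] = 166, C[4] = 193, C[5] = 177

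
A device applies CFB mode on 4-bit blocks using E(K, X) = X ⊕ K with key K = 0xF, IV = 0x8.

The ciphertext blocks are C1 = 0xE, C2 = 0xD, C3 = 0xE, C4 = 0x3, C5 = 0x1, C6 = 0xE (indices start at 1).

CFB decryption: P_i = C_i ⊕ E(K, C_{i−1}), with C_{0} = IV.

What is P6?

P6 = 0x0

P6: E(K, 0x1) = 0xE; 0xE ⊕ 0xE = 0x0.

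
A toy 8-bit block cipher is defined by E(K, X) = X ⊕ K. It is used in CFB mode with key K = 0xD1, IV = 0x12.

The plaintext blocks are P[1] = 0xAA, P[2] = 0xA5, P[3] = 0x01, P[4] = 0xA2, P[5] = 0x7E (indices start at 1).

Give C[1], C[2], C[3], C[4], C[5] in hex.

C[1] = 0x69, C[2] = 0x1D, C[3] = 0xCD, C[4] = 0xBE, C[5] = 0x11

CFB encryption: C_i = P_i ⊕ E(K, C_{i−1}), with C_{0} = IV.
C[1]: E(K, 0x12) = 0xC3; 0xAA ⊕ 0xC3 = 0x69.
C[2]: E(K, 0x69) = 0xB8; 0xA5 ⊕ 0xB8 = 0x1D.
C[3]: E(K, 0x1D) = 0xCC; 0x01 ⊕ 0xCC = 0xCD.
C[4]: E(K, 0xCD) = 0x1C; 0xA2 ⊕ 0x1C = 0xBE.
C[5]: E(K, 0xBE) = 0x6F; 0x7E ⊕ 0x6F = 0x11.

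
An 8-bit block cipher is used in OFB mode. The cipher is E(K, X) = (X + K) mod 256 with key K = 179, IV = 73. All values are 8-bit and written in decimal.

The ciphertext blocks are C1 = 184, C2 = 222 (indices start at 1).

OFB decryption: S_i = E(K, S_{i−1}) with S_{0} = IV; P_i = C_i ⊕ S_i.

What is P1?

P1: S = E(K, 73) = 252; 184 ⊕ 252 = 68.

P1 = 68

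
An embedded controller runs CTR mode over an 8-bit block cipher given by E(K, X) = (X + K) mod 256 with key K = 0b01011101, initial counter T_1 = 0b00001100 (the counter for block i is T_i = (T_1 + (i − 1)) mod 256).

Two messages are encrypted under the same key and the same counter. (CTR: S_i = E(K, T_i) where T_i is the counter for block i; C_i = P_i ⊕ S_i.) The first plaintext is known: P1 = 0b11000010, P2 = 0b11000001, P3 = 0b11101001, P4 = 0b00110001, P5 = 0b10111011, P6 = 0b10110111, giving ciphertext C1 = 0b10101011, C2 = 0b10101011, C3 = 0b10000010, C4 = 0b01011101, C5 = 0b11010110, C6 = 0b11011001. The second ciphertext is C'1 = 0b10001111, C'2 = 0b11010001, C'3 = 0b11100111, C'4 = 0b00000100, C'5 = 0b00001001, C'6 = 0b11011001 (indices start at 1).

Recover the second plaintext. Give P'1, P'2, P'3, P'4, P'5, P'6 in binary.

P'1 = 0b11100110, P'2 = 0b10111011, P'3 = 0b10001100, P'4 = 0b01101000, P'5 = 0b01100100, P'6 = 0b10110111

In CTR with a reused counter, both messages share the same keystream S_i, so C_i ⊕ C'_i = P_i ⊕ P'_i and thus P'_i = P_i ⊕ C_i ⊕ C'_i.
P'1: 0b11000010 ⊕ 0b10101011 ⊕ 0b10001111 = 0b11100110.
P'2: 0b11000001 ⊕ 0b10101011 ⊕ 0b11010001 = 0b10111011.
P'3: 0b11101001 ⊕ 0b10000010 ⊕ 0b11100111 = 0b10001100.
P'4: 0b00110001 ⊕ 0b01011101 ⊕ 0b00000100 = 0b01101000.
P'5: 0b10111011 ⊕ 0b11010110 ⊕ 0b00001001 = 0b01100100.
P'6: 0b10110111 ⊕ 0b11011001 ⊕ 0b11011001 = 0b10110111.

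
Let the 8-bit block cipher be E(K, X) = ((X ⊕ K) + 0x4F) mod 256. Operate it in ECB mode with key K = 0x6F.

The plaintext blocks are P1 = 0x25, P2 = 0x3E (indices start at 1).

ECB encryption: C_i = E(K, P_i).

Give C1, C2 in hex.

C1 = 0x99, C2 = 0xA0

C1: E(K, 0x25) = 0x99.
C2: E(K, 0x3E) = 0xA0.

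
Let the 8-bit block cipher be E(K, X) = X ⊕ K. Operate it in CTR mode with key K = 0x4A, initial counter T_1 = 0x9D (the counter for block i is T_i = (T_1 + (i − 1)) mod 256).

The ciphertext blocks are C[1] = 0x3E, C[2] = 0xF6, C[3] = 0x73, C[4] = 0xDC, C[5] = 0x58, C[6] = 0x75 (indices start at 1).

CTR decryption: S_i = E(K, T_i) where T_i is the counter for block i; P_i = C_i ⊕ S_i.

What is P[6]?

P[6]: T = 0xA2, S = E(K, T) = 0xE8; 0x75 ⊕ 0xE8 = 0x9D.

P[6] = 0x9D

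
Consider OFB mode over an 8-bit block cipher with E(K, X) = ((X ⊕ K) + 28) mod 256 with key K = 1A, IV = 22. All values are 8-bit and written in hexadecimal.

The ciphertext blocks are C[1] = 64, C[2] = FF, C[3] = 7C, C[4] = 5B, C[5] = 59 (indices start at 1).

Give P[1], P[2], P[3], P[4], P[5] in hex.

P[1] = 04, P[2] = 5D, P[3] = 9C, P[4] = 79, P[5] = 39

OFB decryption: S_i = E(K, S_{i−1}) with S_{0} = IV; P_i = C_i ⊕ S_i.
P[1]: S = E(K, 22) = 60; 64 ⊕ 60 = 04.
P[2]: S = E(K, 60) = A2; FF ⊕ A2 = 5D.
P[3]: S = E(K, A2) = E0; 7C ⊕ E0 = 9C.
P[4]: S = E(K, E0) = 22; 5B ⊕ 22 = 79.
P[5]: S = E(K, 22) = 60; 59 ⊕ 60 = 39.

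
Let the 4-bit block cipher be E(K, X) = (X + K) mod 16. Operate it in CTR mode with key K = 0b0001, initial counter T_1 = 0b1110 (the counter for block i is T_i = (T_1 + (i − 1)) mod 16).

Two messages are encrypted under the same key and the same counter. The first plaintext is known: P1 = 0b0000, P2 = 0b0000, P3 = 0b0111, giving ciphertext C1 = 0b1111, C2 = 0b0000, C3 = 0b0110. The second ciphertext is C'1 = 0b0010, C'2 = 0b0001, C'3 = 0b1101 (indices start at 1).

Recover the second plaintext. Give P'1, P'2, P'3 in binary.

P'1 = 0b1101, P'2 = 0b0001, P'3 = 0b1100

In CTR with a reused counter, both messages share the same keystream S_i, so C_i ⊕ C'_i = P_i ⊕ P'_i and thus P'_i = P_i ⊕ C_i ⊕ C'_i.
P'1: 0b0000 ⊕ 0b1111 ⊕ 0b0010 = 0b1101.
P'2: 0b0000 ⊕ 0b0000 ⊕ 0b0001 = 0b0001.
P'3: 0b0111 ⊕ 0b0110 ⊕ 0b1101 = 0b1100.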